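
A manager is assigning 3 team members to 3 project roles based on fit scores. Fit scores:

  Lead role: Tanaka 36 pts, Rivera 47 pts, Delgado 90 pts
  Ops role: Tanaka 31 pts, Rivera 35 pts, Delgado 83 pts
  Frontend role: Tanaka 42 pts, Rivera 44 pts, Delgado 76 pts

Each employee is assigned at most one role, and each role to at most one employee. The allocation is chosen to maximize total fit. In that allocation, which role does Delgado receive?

Delgado receives Ops role.

This is the linear assignment problem.
Optimal: Tanaka→Frontend role (42 pts), Rivera→Lead role (47 pts), Delgado→Ops role (83 pts) — total 42+47+83 = 172 pts.
Column-greedy (each role in turn goes to its best remaining employee) gives 167 pts, worse by 5.
Swapping Tanaka↔Delgado (Tanaka→Ops role 31 pts, Delgado→Frontend role 76 pts) loses 18.
Every other assignment is strictly worse.
Delgado's own top role is Lead role (90 pts), but forcing Delgado→Lead role and reassigning the rest optimally gives only 167 pts — worse by 5.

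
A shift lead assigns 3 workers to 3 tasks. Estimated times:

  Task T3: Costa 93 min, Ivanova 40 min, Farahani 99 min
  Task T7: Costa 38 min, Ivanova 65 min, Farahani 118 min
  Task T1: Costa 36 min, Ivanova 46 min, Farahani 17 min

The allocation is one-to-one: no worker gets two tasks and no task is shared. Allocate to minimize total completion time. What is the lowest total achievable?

Min total: 95 min

This is a one-to-one assignment (minimum-cost bipartite matching).
Optimal: Costa→Task T7 (38 min), Ivanova→Task T3 (40 min), Farahani→Task T1 (17 min) — total 38+40+17 = 95 min.
Row-greedy (each worker in turn takes its cheapest remaining task) gives 194 min, worse by 99.
Next-best assignment: Costa→Task T3, Ivanova→Task T7, Farahani→Task T1 = 175 min.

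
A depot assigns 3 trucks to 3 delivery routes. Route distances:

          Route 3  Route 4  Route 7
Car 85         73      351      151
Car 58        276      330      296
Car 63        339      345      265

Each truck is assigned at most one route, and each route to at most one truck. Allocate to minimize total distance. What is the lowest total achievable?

This is a one-to-one assignment (minimum-cost bipartite matching).
Optimal: Car 85→Route 3 (73 km), Car 58→Route 4 (330 km), Car 63→Route 7 (265 km) — total 73+330+265 = 668 km.
Row-greedy (each truck in turn takes its cheapest remaining route) gives 714 km, worse by 46.
Next-best assignment: Car 85→Route 3, Car 58→Route 7, Car 63→Route 4 = 714 km.
Swapping Car 58↔Car 63 (Car 58→Route 7 296 km, Car 63→Route 4 345 km) adds 46.

Minimum total: 668 km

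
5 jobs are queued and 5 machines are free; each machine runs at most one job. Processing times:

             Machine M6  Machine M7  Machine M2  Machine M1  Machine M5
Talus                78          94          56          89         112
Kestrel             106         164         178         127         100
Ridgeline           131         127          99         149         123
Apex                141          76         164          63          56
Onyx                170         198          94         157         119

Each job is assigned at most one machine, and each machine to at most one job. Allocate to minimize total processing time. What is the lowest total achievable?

This is the linear assignment problem.
Optimal: Talus→Machine M6 (78 min), Kestrel→Machine M5 (100 min), Ridgeline→Machine M7 (127 min), Apex→Machine M1 (63 min), Onyx→Machine M2 (94 min) — total 78+100+127+63+94 = 462 min.
Column-greedy (each machine in turn goes to its cheapest remaining job) gives 498 min, worse by 36.
Swapping Onyx↔Apex (Onyx→Machine M1 157 min, Apex→Machine M2 164 min) adds 164.

Minimum total: 462 min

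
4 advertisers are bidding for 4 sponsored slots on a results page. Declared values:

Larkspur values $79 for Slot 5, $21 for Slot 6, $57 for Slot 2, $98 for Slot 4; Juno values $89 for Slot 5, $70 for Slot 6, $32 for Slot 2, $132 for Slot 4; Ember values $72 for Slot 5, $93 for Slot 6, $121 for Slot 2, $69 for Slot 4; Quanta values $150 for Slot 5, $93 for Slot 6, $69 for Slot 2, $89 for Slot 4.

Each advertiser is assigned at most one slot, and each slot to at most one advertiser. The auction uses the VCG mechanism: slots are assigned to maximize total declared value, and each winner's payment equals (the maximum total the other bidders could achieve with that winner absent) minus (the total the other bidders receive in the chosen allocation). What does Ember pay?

Ember pays $21.

Efficient allocation: Larkspur→Slot 4 ($98), Juno→Slot 6 ($70), Ember→Slot 2 ($121), Quanta→Slot 5 ($150); total welfare W = $439.
Ember receives Slot 2 at value $121, so the others get W − 121 = $318.
Without Ember: best allocation of the remaining 3 bidders over all 4 slots is Larkspur→Slot 2 ($57), Juno→Slot 4 ($132), Quanta→Slot 5 ($150), total $339.
VCG payment = (others' best without Ember) − (others' welfare with Ember) = 339 − 318 = $21.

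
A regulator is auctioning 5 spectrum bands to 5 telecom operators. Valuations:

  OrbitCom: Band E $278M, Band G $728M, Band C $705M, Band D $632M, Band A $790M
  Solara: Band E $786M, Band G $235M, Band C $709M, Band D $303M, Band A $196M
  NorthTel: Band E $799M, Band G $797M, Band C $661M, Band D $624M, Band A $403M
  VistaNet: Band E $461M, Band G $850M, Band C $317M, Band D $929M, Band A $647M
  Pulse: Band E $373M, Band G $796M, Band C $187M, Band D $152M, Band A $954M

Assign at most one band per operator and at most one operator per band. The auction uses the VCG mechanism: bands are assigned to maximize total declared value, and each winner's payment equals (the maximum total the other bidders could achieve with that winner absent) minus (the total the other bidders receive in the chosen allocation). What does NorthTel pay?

Efficient allocation: OrbitCom→Band C ($705M), Solara→Band E ($786M), NorthTel→Band G ($797M), VistaNet→Band D ($929M), Pulse→Band A ($954M); total welfare W = $4171M.
NorthTel receives Band G at value $797M, so the others get W − 797 = $3374M.
Without NorthTel: best allocation of the remaining 4 bidders over all 5 bands is OrbitCom→Band G ($728M), Solara→Band E ($786M), VistaNet→Band D ($929M), Pulse→Band A ($954M), total $3397M.
VCG payment = (others' best without NorthTel) − (others' welfare with NorthTel) = 3397 − 3374 = $23M.

NorthTel pays $23M.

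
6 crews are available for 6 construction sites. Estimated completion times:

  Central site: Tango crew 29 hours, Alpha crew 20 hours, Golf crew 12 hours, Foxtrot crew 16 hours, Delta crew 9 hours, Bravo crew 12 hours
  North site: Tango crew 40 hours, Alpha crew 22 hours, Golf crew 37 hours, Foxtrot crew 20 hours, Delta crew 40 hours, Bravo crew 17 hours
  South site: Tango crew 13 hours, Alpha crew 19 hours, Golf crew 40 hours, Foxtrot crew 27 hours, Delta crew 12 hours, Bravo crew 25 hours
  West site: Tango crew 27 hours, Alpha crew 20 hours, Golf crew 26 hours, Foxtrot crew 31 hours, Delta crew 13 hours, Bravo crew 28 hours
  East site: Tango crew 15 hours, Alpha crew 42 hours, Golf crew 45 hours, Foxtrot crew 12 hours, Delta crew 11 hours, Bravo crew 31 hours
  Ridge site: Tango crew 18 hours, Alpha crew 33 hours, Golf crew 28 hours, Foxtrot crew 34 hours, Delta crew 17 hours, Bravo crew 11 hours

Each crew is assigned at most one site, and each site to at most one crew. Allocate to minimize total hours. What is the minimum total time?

Min total: 83 hours

Treat this as an assignment problem: match each crew to one site.
Optimal: Tango crew→South site (13 hours), Alpha crew→North site (22 hours), Golf crew→Central site (12 hours), Foxtrot crew→East site (12 hours), Delta crew→West site (13 hours), Bravo crew→Ridge site (11 hours) — total 13+22+12+12+13+11 = 83 hours.
Row-greedy (each crew in turn takes its cheapest remaining site) gives 105 hours, worse by 22.
Swapping Bravo crew↔Alpha crew (Bravo crew→North site 17 hours, Alpha crew→Ridge site 33 hours) adds 17.
No other one-to-one assignment undercuts 83 hours.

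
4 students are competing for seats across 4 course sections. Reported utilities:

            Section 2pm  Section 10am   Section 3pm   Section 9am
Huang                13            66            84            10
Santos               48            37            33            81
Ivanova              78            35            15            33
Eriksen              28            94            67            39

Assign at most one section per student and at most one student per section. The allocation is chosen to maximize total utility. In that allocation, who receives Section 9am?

Treat this as an assignment problem: match each student to one section.
Optimal: Huang→Section 3pm (84 points), Santos→Section 9am (81 points), Ivanova→Section 2pm (78 points), Eriksen→Section 10am (94 points) — total 84+81+78+94 = 337 points.
Next-best assignment: Huang→Section 10am, Santos→Section 9am, Ivanova→Section 2pm, Eriksen→Section 3pm = 292 points.
No other one-to-one assignment exceeds 337 points.

Santos receives Section 9am.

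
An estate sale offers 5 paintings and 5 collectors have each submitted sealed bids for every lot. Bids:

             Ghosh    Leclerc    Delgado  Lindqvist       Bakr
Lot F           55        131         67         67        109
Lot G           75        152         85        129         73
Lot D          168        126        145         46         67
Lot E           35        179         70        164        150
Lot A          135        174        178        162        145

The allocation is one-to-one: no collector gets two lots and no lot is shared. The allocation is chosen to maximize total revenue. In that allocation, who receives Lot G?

Optimal: Ghosh→Lot D ($168), Leclerc→Lot G ($152), Delgado→Lot A ($178), Lindqvist→Lot E ($164), Bakr→Lot F ($109) — total 168+152+178+164+109 = $771.
Column-greedy (each lot in turn goes to its best remaining collector) gives $756, worse by 15.
Swapping Lindqvist↔Delgado (Lindqvist→Lot A $162, Delgado→Lot E $70) loses 110.
Checked against all permutations: $771 is optimal.
Leclerc's own top lot is Lot E ($179), but forcing Leclerc→Lot E and reassigning the rest optimally gives only $763 — worse by 8.

Leclerc receives Lot G.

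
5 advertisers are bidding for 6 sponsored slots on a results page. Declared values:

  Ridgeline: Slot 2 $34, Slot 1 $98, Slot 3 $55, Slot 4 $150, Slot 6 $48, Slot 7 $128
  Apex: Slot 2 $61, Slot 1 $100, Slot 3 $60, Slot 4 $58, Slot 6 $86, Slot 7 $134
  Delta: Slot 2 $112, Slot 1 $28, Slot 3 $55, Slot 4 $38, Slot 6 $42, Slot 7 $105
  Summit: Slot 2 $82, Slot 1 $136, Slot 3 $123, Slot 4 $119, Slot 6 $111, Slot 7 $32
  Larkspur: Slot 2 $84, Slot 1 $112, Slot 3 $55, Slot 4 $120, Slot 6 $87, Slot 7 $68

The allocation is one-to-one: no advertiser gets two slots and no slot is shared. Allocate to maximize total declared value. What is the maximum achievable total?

Optimal: Ridgeline→Slot 4 ($150), Apex→Slot 7 ($134), Delta→Slot 2 ($112), Summit→Slot 3 ($123), Larkspur→Slot 1 ($112) — total 150+134+112+123+112 = $631.
Column-greedy (each slot in turn goes to its best remaining advertiser) gives $545, worse by 86.
No other one-to-one assignment exceeds $631.

Maximum total: $631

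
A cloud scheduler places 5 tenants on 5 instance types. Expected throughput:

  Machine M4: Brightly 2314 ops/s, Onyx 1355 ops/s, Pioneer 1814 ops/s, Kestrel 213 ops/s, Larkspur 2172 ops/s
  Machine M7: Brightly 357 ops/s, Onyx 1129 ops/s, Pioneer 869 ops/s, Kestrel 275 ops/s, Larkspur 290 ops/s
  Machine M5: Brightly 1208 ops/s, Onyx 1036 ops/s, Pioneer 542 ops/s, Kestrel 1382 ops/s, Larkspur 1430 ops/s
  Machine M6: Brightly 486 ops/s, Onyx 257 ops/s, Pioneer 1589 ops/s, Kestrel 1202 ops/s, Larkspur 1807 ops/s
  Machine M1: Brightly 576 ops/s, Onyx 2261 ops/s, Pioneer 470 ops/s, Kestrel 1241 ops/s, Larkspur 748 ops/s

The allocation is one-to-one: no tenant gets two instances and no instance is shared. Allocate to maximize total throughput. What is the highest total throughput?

Optimal: Brightly→Machine M4 (2314 ops/s), Onyx→Machine M1 (2261 ops/s), Pioneer→Machine M7 (869 ops/s), Kestrel→Machine M5 (1382 ops/s), Larkspur→Machine M6 (1807 ops/s) — total 2314+2261+869+1382+1807 = 8633 ops/s.
Row-greedy (each tenant in turn takes its best remaining instance) gives 7836 ops/s, worse by 797.
Next-best assignment: Brightly→Machine M4, Onyx→Machine M1, Pioneer→Machine M7, Kestrel→Machine M6, Larkspur→Machine M5 = 8076 ops/s.

Max total: 8633 ops/s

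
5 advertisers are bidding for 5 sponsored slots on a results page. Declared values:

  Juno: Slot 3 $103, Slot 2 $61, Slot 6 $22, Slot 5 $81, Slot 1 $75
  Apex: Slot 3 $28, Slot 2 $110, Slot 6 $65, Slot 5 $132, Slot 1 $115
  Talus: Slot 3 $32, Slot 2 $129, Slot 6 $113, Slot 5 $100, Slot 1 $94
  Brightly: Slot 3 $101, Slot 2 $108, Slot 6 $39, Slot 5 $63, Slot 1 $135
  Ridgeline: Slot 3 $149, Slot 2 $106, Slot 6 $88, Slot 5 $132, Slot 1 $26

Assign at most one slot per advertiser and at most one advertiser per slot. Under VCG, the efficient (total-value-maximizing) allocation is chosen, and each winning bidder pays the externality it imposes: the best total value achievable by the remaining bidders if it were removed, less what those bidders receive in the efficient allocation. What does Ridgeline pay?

Ridgeline pays $38.

Efficient allocation: Juno→Slot 3 ($103), Apex→Slot 2 ($110), Talus→Slot 6 ($113), Brightly→Slot 1 ($135), Ridgeline→Slot 5 ($132); total welfare W = $593.
Ridgeline receives Slot 5 at value $132, so the others get W − 132 = $461.
Without Ridgeline: best allocation of the remaining 4 bidders over all 5 slots is Juno→Slot 3 ($103), Apex→Slot 5 ($132), Talus→Slot 2 ($129), Brightly→Slot 1 ($135), total $499.
VCG payment = (others' best without Ridgeline) − (others' welfare with Ridgeline) = 499 − 461 = $38.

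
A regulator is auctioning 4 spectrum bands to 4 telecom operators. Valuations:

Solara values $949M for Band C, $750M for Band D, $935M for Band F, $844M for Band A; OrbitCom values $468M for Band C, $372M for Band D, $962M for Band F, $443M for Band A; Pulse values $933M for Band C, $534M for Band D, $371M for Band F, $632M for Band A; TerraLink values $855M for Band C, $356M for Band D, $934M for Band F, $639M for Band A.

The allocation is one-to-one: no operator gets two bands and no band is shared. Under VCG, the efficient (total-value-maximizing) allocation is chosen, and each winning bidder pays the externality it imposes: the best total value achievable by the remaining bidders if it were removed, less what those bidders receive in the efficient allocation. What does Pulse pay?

Efficient allocation: Solara→Band D ($750M), OrbitCom→Band F ($962M), Pulse→Band C ($933M), TerraLink→Band A ($639M); total welfare W = $3284M.
Pulse receives Band C at value $933M, so the others get W − 933 = $2351M.
Without Pulse: best allocation of the remaining 3 bidders over all 4 bands is Solara→Band A ($844M), OrbitCom→Band F ($962M), TerraLink→Band C ($855M), total $2661M.
VCG payment = (others' best without Pulse) − (others' welfare with Pulse) = 2661 − 2351 = $310M.

Pulse pays $310M.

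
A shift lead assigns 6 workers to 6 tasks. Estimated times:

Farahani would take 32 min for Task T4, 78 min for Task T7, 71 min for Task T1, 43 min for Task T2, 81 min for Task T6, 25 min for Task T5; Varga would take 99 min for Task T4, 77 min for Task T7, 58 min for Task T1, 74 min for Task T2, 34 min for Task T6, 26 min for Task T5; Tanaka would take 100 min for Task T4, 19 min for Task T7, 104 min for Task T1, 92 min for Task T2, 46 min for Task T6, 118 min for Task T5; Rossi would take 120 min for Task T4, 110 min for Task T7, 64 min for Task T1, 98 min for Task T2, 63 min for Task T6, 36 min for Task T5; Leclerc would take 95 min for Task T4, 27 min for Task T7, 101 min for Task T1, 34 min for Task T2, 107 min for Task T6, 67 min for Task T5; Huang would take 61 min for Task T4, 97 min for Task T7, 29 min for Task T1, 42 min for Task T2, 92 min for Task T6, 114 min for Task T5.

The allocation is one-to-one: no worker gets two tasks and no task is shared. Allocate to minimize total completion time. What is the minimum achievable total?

Treat this as an assignment problem: match each worker to one task.
Optimal: Farahani→Task T4 (32 min), Varga→Task T6 (34 min), Tanaka→Task T7 (19 min), Rossi→Task T5 (36 min), Leclerc→Task T2 (34 min), Huang→Task T1 (29 min) — total 32+34+19+36+34+29 = 184 min.
Min-entry greedy (repeatedly take the single cheapest remaining cell) gives 261 min, worse by 77.
Next-best assignment: Farahani→Task T4, Varga→Task T5, Tanaka→Task T7, Rossi→Task T6, Leclerc→Task T2, Huang→Task T1 = 203 min.
No other one-to-one assignment undercuts 184 min.

Min total: 184 min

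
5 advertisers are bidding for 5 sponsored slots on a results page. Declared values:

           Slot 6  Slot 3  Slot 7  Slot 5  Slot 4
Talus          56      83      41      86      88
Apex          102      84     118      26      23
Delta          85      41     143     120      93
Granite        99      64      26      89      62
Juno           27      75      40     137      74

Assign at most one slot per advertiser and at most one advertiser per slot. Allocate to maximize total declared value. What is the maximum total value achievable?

Max total: $551

Optimal: Talus→Slot 4 ($88), Apex→Slot 3 ($84), Delta→Slot 7 ($143), Granite→Slot 6 ($99), Juno→Slot 5 ($137) — total 88+84+143+99+137 = $551.
Max-entry greedy (repeatedly take the single best remaining cell) gives $534, worse by 17.
Next-best assignment: Talus→Slot 4, Apex→Slot 6, Delta→Slot 7, Granite→Slot 3, Juno→Slot 5 = $534.
Swapping Juno↔Granite (Juno→Slot 6 $27, Granite→Slot 5 $89) loses 120.
Every other assignment is strictly worse.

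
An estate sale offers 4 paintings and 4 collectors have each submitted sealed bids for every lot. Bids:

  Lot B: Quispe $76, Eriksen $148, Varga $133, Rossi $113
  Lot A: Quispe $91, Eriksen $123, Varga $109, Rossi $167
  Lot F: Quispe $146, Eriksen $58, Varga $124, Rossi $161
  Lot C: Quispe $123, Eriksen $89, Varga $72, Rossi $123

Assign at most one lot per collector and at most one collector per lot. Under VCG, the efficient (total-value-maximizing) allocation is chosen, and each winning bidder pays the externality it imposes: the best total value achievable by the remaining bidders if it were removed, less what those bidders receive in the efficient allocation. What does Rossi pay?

Rossi pays $8.

Efficient allocation: Quispe→Lot C ($123), Eriksen→Lot B ($148), Varga→Lot F ($124), Rossi→Lot A ($167); total welfare W = $562.
Rossi receives Lot A at value $167, so the others get W − 167 = $395.
Without Rossi: best allocation of the remaining 3 bidders over all 4 lots is Quispe→Lot F ($146), Eriksen→Lot B ($148), Varga→Lot A ($109), total $403.
VCG payment = (others' best without Rossi) − (others' welfare with Rossi) = 403 − 395 = $8.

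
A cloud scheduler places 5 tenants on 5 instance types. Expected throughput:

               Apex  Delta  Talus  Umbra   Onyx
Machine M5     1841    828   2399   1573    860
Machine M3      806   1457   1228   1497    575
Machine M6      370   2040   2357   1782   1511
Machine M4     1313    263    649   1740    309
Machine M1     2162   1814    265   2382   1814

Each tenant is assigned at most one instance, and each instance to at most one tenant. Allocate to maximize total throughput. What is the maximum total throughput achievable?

Optimal: Apex→Machine M1 (2162 ops/s), Delta→Machine M3 (1457 ops/s), Talus→Machine M5 (2399 ops/s), Umbra→Machine M4 (1740 ops/s), Onyx→Machine M6 (1511 ops/s) — total 2162+1457+2399+1740+1511 = 9269 ops/s.
Row-greedy (each tenant in turn takes its best remaining instance) gives 8916 ops/s, worse by 353.
Next-best assignment: Apex→Machine M5, Delta→Machine M3, Talus→Machine M6, Umbra→Machine M4, Onyx→Machine M1 = 9209 ops/s.
Swapping Umbra↔Talus (Umbra→Machine M5 1573 ops/s, Talus→Machine M4 649 ops/s) loses 1917.
Every other assignment is strictly worse.

Max total: 9269 ops/s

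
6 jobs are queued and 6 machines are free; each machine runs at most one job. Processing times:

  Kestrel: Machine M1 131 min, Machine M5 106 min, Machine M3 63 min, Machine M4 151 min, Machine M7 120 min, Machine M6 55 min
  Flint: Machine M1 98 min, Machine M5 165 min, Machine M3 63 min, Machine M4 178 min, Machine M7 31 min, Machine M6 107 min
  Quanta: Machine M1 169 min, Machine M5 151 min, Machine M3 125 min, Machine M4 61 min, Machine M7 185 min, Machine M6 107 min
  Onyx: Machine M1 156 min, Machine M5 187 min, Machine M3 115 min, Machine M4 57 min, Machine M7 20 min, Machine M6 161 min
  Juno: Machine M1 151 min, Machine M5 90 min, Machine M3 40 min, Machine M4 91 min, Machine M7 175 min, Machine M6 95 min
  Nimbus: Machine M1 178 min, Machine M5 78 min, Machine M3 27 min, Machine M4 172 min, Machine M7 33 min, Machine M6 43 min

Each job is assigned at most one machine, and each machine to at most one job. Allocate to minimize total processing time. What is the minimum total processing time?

Optimal: Kestrel→Machine M6 (55 min), Flint→Machine M1 (98 min), Quanta→Machine M4 (61 min), Onyx→Machine M7 (20 min), Juno→Machine M5 (90 min), Nimbus→Machine M3 (27 min) — total 55+98+61+20+90+27 = 351 min.

Min total: 351 min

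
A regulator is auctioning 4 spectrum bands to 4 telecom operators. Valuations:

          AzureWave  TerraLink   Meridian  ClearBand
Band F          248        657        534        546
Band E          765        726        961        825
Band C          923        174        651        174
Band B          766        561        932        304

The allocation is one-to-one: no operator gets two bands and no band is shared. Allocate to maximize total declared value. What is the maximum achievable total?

Maximum total: $3337M

This is a one-to-one assignment (maximum-weight bipartite matching).
Optimal: AzureWave→Band C ($923M), TerraLink→Band F ($657M), Meridian→Band B ($932M), ClearBand→Band E ($825M) — total 923+657+932+825 = $3337M.
Column-greedy (each band in turn goes to its best remaining operator) gives $2845M, worse by 492.
No other one-to-one assignment exceeds $3337M.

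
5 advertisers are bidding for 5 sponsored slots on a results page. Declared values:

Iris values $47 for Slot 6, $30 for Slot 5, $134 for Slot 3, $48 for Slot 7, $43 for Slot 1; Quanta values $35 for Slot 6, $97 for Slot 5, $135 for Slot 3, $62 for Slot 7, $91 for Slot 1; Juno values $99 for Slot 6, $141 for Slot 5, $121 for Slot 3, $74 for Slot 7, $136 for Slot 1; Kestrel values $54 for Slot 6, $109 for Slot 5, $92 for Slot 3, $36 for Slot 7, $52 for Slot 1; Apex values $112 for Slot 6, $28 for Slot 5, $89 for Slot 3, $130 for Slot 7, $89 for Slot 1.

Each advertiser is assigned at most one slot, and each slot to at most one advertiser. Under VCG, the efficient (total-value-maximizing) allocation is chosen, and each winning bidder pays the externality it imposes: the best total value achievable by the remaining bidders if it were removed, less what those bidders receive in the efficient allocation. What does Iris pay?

Efficient allocation: Iris→Slot 3 ($134), Quanta→Slot 1 ($91), Juno→Slot 6 ($99), Kestrel→Slot 5 ($109), Apex→Slot 7 ($130); total welfare W = $563.
Iris receives Slot 3 at value $134, so the others get W − 134 = $429.
Without Iris: best allocation of the remaining 4 bidders over all 5 slots is Quanta→Slot 3 ($135), Juno→Slot 1 ($136), Kestrel→Slot 5 ($109), Apex→Slot 7 ($130), total $510.
VCG payment = (others' best without Iris) − (others' welfare with Iris) = 510 − 429 = $81.

Iris pays $81.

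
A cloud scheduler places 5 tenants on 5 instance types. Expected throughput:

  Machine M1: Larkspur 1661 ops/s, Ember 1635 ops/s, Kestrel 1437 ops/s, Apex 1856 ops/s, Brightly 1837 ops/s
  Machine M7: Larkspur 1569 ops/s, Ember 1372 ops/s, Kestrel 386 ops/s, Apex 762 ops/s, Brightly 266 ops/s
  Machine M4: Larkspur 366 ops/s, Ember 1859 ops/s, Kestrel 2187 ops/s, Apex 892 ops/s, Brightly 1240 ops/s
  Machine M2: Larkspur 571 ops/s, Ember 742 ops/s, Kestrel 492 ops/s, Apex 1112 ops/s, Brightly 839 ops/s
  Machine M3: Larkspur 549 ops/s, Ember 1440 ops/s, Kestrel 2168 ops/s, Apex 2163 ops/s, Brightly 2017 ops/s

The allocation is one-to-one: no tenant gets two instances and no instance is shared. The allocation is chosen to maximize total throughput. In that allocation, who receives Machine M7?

Optimal: Larkspur→Machine M7 (1569 ops/s), Ember→Machine M4 (1859 ops/s), Kestrel→Machine M3 (2168 ops/s), Apex→Machine M2 (1112 ops/s), Brightly→Machine M1 (1837 ops/s) — total 1569+1859+2168+1112+1837 = 8545 ops/s.
Next-best assignment: Larkspur→Machine M7, Ember→Machine M1, Kestrel→Machine M4, Apex→Machine M2, Brightly→Machine M3 = 8520 ops/s.
Every other assignment is strictly worse.
Larkspur's own top instance is Machine M1 (1661 ops/s), but forcing Larkspur→Machine M1 and reassigning the rest optimally gives only 8349 ops/s — worse by 196.

Larkspur receives Machine M7.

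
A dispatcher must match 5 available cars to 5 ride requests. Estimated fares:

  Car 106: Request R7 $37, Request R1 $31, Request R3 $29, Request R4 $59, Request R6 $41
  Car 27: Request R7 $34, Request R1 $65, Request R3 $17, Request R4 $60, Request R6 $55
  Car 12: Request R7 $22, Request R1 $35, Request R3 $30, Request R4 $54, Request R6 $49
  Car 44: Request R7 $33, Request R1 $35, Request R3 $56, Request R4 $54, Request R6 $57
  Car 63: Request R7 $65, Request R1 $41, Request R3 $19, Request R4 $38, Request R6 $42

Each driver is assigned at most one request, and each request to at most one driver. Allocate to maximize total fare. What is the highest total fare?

Optimal: Car 106→Request R4 ($59), Car 27→Request R1 ($65), Car 12→Request R6 ($49), Car 44→Request R3 ($56), Car 63→Request R7 ($65) — total 59+65+49+56+65 = $294.
Max-entry greedy (repeatedly take the single best remaining cell) gives $276, worse by 18.
Next-best assignment: Car 106→Request R6, Car 27→Request R1, Car 12→Request R4, Car 44→Request R3, Car 63→Request R7 = $281.

Max total: $294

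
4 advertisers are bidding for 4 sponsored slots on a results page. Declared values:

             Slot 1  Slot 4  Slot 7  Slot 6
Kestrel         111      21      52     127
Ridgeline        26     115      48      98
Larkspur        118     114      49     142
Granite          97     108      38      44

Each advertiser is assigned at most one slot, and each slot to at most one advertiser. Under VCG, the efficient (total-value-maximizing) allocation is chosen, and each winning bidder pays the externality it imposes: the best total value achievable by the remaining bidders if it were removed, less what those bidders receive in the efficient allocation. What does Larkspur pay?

Efficient allocation: Kestrel→Slot 1 ($111), Ridgeline→Slot 7 ($48), Larkspur→Slot 6 ($142), Granite→Slot 4 ($108); total welfare W = $409.
Larkspur receives Slot 6 at value $142, so the others get W − 142 = $267.
Without Larkspur: best allocation of the remaining 3 bidders over all 4 slots is Kestrel→Slot 6 ($127), Ridgeline→Slot 4 ($115), Granite→Slot 1 ($97), total $339.
VCG payment = (others' best without Larkspur) − (others' welfare with Larkspur) = 339 − 267 = $72.

Larkspur pays $72.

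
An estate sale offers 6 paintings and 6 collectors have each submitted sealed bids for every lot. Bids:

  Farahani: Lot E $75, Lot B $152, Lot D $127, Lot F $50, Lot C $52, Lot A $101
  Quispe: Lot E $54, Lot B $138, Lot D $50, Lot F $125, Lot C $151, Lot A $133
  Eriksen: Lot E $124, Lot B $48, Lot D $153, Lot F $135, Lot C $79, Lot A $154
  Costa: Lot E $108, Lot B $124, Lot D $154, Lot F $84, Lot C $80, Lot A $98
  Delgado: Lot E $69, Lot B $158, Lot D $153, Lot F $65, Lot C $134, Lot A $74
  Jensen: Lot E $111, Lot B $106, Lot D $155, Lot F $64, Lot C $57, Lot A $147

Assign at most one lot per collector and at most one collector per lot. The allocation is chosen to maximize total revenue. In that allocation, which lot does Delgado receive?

Optimal: Farahani→Lot B ($152), Quispe→Lot C ($151), Eriksen→Lot F ($135), Costa→Lot E ($108), Delgado→Lot D ($153), Jensen→Lot A ($147) — total 152+151+135+108+153+147 = $846.
Column-greedy (each lot in turn goes to its best remaining collector) gives $743, worse by 103.
Next-best assignment: Farahani→Lot B, Quispe→Lot F, Eriksen→Lot E, Costa→Lot D, Delgado→Lot C, Jensen→Lot A = $836.
Swapping Jensen↔Quispe (Jensen→Lot C $57, Quispe→Lot A $133) loses 108.
No other one-to-one assignment exceeds $846.
Delgado's own top lot is Lot B ($158), but forcing Delgado→Lot B and reassigning the rest optimally gives only $826 — worse by 20.

Delgado receives Lot D.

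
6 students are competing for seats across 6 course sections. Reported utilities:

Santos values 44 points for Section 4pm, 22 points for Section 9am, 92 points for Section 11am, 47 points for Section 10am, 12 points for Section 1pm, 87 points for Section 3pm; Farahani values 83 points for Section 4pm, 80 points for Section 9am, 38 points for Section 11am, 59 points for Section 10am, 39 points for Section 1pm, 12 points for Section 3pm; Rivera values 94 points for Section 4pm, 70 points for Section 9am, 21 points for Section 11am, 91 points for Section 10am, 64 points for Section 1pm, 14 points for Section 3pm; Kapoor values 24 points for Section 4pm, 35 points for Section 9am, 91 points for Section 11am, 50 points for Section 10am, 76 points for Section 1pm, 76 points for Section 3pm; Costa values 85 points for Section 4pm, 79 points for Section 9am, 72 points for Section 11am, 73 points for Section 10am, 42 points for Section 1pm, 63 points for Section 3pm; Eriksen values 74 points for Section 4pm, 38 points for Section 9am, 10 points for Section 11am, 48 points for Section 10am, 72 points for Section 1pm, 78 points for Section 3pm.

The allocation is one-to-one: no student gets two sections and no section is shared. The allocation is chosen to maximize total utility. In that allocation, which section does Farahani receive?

Farahani receives Section 9am.

This is the linear assignment problem.
Optimal: Santos→Section 3pm (87 points), Farahani→Section 9am (80 points), Rivera→Section 10am (91 points), Kapoor→Section 11am (91 points), Costa→Section 4pm (85 points), Eriksen→Section 1pm (72 points) — total 87+80+91+91+85+72 = 506 points.
Row-greedy (each student in turn takes its best remaining section) gives 499 points, worse by 7.
Next-best assignment: Santos→Section 3pm, Farahani→Section 4pm, Rivera→Section 10am, Kapoor→Section 11am, Costa→Section 9am, Eriksen→Section 1pm = 503 points.
Checked against all permutations: 506 points is optimal.
Farahani's own top section is Section 4pm (83 points), but forcing Farahani→Section 4pm and reassigning the rest optimally gives only 503 points — worse by 3.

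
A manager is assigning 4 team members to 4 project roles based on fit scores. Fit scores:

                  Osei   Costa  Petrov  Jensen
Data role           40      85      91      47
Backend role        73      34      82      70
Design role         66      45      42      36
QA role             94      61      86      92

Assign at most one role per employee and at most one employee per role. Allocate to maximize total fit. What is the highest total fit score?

Optimal: Osei→Design role (66 pts), Costa→Data role (85 pts), Petrov→Backend role (82 pts), Jensen→QA role (92 pts) — total 66+85+82+92 = 325 pts.
Max-entry greedy (repeatedly take the single best remaining cell) gives 300 pts, worse by 25.
Next-best assignment: Osei→Design role, Costa→Data role, Petrov→QA role, Jensen→Backend role = 307 pts.
Swapping Costa↔Petrov (Costa→Backend role 34 pts, Petrov→Data role 91 pts) loses 42.
No other one-to-one assignment exceeds 325 pts.

Max total: 325 pts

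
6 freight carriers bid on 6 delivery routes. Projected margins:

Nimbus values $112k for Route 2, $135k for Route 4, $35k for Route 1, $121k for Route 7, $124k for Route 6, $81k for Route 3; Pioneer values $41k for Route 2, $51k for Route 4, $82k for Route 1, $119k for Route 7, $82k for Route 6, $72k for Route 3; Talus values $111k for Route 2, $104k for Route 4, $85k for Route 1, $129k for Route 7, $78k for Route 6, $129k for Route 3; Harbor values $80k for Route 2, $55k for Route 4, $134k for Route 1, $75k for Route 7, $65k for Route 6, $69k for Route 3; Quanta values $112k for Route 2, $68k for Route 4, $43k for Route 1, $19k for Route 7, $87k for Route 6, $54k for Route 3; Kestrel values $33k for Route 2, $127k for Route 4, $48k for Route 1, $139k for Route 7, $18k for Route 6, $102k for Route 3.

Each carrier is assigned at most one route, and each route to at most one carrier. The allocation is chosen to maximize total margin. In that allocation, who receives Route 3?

Optimal: Nimbus→Route 6 ($124k), Pioneer→Route 7 ($119k), Talus→Route 3 ($129k), Harbor→Route 1 ($134k), Quanta→Route 2 ($112k), Kestrel→Route 4 ($127k) — total 124+119+129+134+112+127 = $745k.
Row-greedy (each carrier in turn takes its best remaining route) gives $647k, worse by 98.
Swapping Nimbus↔Quanta (Nimbus→Route 2 $112k, Quanta→Route 6 $87k) loses 37.
Checked against all permutations: $745k is optimal.
Talus's own top route is Route 7 ($129k), but forcing Talus→Route 7 and reassigning the rest optimally gives only $698k — worse by 47.

Talus receives Route 3.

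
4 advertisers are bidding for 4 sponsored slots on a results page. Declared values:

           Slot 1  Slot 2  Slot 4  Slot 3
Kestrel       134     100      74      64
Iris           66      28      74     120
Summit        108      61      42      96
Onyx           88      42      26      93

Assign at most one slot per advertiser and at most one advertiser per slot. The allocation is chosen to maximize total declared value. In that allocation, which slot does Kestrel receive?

This is a one-to-one assignment (maximum-weight bipartite matching).
Optimal: Kestrel→Slot 2 ($100), Iris→Slot 4 ($74), Summit→Slot 1 ($108), Onyx→Slot 3 ($93) — total 100+74+108+93 = $375.
Max-entry greedy (repeatedly take the single best remaining cell) gives $341, worse by 34.
Next-best assignment: Kestrel→Slot 1, Iris→Slot 4, Summit→Slot 2, Onyx→Slot 3 = $362.
Swapping Iris↔Onyx (Iris→Slot 3 $120, Onyx→Slot 4 $26) loses 21.
Kestrel's own top slot is Slot 1 ($134), but forcing Kestrel→Slot 1 and reassigning the rest optimally gives only $362 — worse by 13.

Kestrel receives Slot 2.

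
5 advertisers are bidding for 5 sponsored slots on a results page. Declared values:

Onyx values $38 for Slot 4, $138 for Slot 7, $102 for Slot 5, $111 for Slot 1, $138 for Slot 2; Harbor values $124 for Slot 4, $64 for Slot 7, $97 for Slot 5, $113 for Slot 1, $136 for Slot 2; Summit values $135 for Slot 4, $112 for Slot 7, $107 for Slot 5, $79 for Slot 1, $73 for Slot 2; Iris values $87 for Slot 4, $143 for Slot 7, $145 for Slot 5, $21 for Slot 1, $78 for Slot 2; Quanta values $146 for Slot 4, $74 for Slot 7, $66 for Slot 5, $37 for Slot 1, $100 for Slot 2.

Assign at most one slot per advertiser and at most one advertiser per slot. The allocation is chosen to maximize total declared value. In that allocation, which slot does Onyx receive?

Optimal: Onyx→Slot 2 ($138), Harbor→Slot 1 ($113), Summit→Slot 7 ($112), Iris→Slot 5 ($145), Quanta→Slot 4 ($146) — total 138+113+112+145+146 = $654.
Max-entry greedy (repeatedly take the single best remaining cell) gives $644, worse by 10.
Onyx's own top slot is Slot 7 ($138), but forcing Onyx→Slot 7 and reassigning the rest optimally gives only $644 — worse by 10.

Onyx receives Slot 2.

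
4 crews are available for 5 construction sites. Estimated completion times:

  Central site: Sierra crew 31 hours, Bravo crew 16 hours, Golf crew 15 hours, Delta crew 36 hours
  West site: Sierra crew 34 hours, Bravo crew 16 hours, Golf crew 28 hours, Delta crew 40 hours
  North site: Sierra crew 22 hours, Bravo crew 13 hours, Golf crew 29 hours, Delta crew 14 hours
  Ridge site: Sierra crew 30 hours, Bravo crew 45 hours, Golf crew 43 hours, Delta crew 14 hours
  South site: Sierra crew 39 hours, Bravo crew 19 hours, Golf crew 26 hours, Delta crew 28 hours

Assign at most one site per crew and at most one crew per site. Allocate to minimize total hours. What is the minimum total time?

Min total: 67 hours

Optimal: Sierra crew→North site (22 hours), Bravo crew→West site (16 hours), Golf crew→Central site (15 hours), Delta crew→Ridge site (14 hours) — total 22+16+15+14 = 67 hours.
Row-greedy (each crew in turn takes its cheapest remaining site) gives 78 hours, worse by 11.
Next-best assignment: Sierra crew→North site, Bravo crew→South site, Golf crew→Central site, Delta crew→Ridge site = 70 hours.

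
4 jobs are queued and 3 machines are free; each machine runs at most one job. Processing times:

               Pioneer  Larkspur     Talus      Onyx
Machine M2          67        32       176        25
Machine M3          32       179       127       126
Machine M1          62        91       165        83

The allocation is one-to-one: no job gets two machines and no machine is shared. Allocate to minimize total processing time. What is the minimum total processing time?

Minimum total: 147 min

Optimal: Larkspur→Machine M2 (32 min), Pioneer→Machine M3 (32 min), Onyx→Machine M1 (83 min) — total 32+32+83 = 147 min.
Column-greedy (each machine in turn goes to its cheapest remaining job) gives 148 min, worse by 1.
Every other assignment is strictly worse.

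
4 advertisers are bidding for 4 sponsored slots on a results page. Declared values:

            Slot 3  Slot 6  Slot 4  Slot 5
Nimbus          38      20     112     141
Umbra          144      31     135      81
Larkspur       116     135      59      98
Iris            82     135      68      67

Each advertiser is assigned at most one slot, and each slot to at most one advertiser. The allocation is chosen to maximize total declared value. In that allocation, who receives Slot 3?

Larkspur receives Slot 3.

Optimal: Nimbus→Slot 5 ($141), Umbra→Slot 4 ($135), Larkspur→Slot 3 ($116), Iris→Slot 6 ($135) — total 141+135+116+135 = $527.
Max-entry greedy (repeatedly take the single best remaining cell) gives $488, worse by 39.
Next-best assignment: Nimbus→Slot 5, Umbra→Slot 4, Larkspur→Slot 6, Iris→Slot 3 = $493.
Swapping Iris↔Nimbus (Iris→Slot 5 $67, Nimbus→Slot 6 $20) loses 189.
Larkspur's own top slot is Slot 6 ($135), but forcing Larkspur→Slot 6 and reassigning the rest optimally gives only $493 — worse by 34.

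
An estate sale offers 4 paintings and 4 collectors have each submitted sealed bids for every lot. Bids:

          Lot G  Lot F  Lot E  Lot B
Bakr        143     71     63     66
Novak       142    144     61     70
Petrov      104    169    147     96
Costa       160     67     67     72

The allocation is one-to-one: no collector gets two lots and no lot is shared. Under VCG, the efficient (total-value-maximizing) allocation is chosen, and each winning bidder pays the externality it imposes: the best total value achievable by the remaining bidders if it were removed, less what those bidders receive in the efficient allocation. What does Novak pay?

Efficient allocation: Bakr→Lot B ($66), Novak→Lot F ($144), Petrov→Lot E ($147), Costa→Lot G ($160); total welfare W = $517.
Novak receives Lot F at value $144, so the others get W − 144 = $373.
Without Novak: best allocation of the remaining 3 bidders over all 4 lots is Bakr→Lot B ($66), Petrov→Lot F ($169), Costa→Lot G ($160), total $395.
VCG payment = (others' best without Novak) − (others' welfare with Novak) = 395 − 373 = $22.

Novak pays $22.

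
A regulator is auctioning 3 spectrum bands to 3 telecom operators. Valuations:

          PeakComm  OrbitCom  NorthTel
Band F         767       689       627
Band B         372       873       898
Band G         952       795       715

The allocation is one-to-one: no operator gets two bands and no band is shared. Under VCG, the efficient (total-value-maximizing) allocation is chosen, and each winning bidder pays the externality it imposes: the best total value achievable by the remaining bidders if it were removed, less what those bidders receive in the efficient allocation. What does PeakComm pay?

Efficient allocation: PeakComm→Band G ($952M), OrbitCom→Band F ($689M), NorthTel→Band B ($898M); total welfare W = $2539M.
PeakComm receives Band G at value $952M, so the others get W − 952 = $1587M.
Without PeakComm: best allocation of the remaining 2 bidders over all 3 bands is OrbitCom→Band G ($795M), NorthTel→Band B ($898M), total $1693M.
VCG payment = (others' best without PeakComm) − (others' welfare with PeakComm) = 1693 − 1587 = $106M.

PeakComm pays $106M.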